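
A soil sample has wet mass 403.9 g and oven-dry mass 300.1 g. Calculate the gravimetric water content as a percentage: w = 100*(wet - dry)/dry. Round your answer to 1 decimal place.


Step 1: Water mass = wet - dry = 403.9 - 300.1 = 103.8 g
Step 2: w = 100 * water mass / dry mass
Step 3: w = 100 * 103.8 / 300.1 = 34.6%

34.6


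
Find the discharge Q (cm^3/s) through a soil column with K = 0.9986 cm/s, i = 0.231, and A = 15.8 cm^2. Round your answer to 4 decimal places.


Step 1: Apply Darcy's law: Q = K * i * A
Step 2: Q = 0.9986 * 0.231 * 15.8
Step 3: Q = 3.6447 cm^3/s

3.6447


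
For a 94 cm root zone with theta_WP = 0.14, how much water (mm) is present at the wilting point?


Step 1: Water (mm) = theta_WP * depth * 10
Step 2: Water = 0.14 * 94 * 10
Step 3: Water = 131.6 mm

131.6


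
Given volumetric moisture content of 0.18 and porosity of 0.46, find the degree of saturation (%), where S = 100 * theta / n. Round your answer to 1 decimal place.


Step 1: S = 100 * theta_v / n
Step 2: S = 100 * 0.18 / 0.46
Step 3: S = 39.1%

39.1


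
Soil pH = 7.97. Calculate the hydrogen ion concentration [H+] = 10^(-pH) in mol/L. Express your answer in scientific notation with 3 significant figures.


Step 1: [H+] = 10^(-pH)
Step 2: [H+] = 10^(-7.97)
Step 3: [H+] = 1.07e-08 mol/L

1.07e-08


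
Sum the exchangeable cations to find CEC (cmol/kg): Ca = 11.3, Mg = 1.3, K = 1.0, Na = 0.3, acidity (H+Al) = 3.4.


Step 1: CEC = Ca + Mg + K + Na + (H+Al)
Step 2: CEC = 11.3 + 1.3 + 1.0 + 0.3 + 3.4
Step 3: CEC = 17.3 cmol/kg

17.3


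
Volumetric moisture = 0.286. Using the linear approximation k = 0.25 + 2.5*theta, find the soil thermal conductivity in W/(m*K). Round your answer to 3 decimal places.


Step 1: k = 0.25 + 2.5 * theta
Step 2: k = 0.25 + 2.5 * 0.286
Step 3: k = 0.25 + 0.715
Step 4: k = 0.965 W/(m*K)

0.965


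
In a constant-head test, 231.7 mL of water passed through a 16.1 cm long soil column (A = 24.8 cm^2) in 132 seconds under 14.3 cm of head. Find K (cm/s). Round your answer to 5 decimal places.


Step 1: K = Q * L / (A * t * h)
Step 2: Numerator = 231.7 * 16.1 = 3730.37
Step 3: Denominator = 24.8 * 132 * 14.3 = 46812.48
Step 4: K = 3730.37 / 46812.48 = 0.07969 cm/s

0.07969


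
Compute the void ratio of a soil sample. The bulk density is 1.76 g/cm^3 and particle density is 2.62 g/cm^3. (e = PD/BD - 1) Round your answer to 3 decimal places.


Step 1: e = PD / BD - 1
Step 2: e = 2.62 / 1.76 - 1
Step 3: e = 1.48864 - 1
Step 4: e = 0.489

0.489


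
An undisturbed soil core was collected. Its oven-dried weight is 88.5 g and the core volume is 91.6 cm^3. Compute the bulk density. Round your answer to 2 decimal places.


Step 1: Identify the formula: BD = dry mass / volume
Step 2: Substitute values: BD = 88.5 / 91.6
Step 3: BD = 0.97 g/cm^3

0.97


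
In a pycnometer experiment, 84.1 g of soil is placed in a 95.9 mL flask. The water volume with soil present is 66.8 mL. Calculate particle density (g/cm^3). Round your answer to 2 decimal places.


Step 1: Volume of solids = flask volume - water volume with soil
Step 2: V_solids = 95.9 - 66.8 = 29.1 mL
Step 3: Particle density = mass / V_solids = 84.1 / 29.1 = 2.89 g/cm^3

2.89


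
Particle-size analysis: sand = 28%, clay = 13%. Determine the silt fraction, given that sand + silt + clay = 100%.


Step 1: sand + silt + clay = 100%
Step 2: silt = 100 - sand - clay
Step 3: silt = 100 - 28 - 13
Step 4: silt = 59%

59


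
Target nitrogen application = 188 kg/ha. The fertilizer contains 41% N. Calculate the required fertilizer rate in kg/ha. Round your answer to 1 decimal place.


Step 1: Fertilizer rate = target N / (N content / 100)
Step 2: Rate = 188 / (41 / 100)
Step 3: Rate = 188 / 0.41
Step 4: Rate = 458.5 kg/ha

458.5


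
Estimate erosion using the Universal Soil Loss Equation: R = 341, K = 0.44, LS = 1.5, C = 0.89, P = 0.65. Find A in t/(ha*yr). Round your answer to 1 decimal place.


Step 1: A = R * K * LS * C * P
Step 2: R * K = 341 * 0.44 = 150.04
Step 3: (R*K) * LS = 150.04 * 1.5 = 225.06
Step 4: * C * P = 225.06 * 0.89 * 0.65 = 130.2
Step 5: A = 130.2 t/(ha*yr)

130.2


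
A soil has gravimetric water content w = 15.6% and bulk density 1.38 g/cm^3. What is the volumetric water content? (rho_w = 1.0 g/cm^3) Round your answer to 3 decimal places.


Step 1: theta = (w / 100) * BD / rho_w
Step 2: theta = (15.6 / 100) * 1.38 / 1.0
Step 3: theta = 0.156 * 1.38
Step 4: theta = 0.215

0.215


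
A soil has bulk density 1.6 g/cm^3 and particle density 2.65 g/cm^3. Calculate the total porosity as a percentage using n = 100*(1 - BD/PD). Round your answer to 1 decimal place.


Step 1: Formula: n = 100 * (1 - BD / PD)
Step 2: n = 100 * (1 - 1.6 / 2.65)
Step 3: n = 100 * (1 - 0.60377)
Step 4: n = 39.6%

39.6


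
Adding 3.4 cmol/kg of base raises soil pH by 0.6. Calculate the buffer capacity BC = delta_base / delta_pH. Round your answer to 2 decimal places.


Step 1: BC = change in base / change in pH
Step 2: BC = 3.4 / 0.6
Step 3: BC = 5.67 cmol/(kg*pH unit)

5.67


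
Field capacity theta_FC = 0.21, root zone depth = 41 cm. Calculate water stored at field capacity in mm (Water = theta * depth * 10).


Step 1: Water (mm) = theta_FC * depth (cm) * 10
Step 2: Water = 0.21 * 41 * 10
Step 3: Water = 86.1 mm

86.1


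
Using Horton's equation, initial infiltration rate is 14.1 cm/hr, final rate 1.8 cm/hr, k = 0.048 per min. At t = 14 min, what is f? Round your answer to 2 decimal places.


Step 1: f = fc + (f0 - fc) * exp(-k * t)
Step 2: exp(-0.048 * 14) = 0.510686
Step 3: f = 1.8 + (14.1 - 1.8) * 0.510686
Step 4: f = 1.8 + 12.3 * 0.510686
Step 5: f = 8.08 cm/hr

8.08


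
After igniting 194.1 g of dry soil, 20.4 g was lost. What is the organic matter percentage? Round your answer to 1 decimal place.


Step 1: OM% = 100 * LOI / sample mass
Step 2: OM = 100 * 20.4 / 194.1
Step 3: OM = 10.5%

10.5


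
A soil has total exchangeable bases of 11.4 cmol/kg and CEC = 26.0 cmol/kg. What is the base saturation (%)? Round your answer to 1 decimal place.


Step 1: BS = 100 * (sum of bases) / CEC
Step 2: BS = 100 * 11.4 / 26.0
Step 3: BS = 43.8%

43.8


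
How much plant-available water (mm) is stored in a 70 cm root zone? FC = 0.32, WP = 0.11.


Step 1: Available water = (FC - WP) * depth * 10
Step 2: AW = (0.32 - 0.11) * 70 * 10
Step 3: AW = 0.21 * 70 * 10
Step 4: AW = 147.0 mm

147.0


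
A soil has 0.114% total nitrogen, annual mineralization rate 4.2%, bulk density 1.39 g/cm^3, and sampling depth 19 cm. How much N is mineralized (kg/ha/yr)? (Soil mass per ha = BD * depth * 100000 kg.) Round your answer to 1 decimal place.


Step 1: Soil mass per ha = BD * depth * 100000 = 1.39 * 19 * 100000 = 2641000 kg
Step 2: Total N pool = soil mass * N%/100 = 2641000 * 0.114/100 = 3010.74 kg/ha
Step 3: N mineralized = N pool * rate%/100 = 3010.74 * 4.2/100 = 126.5 kg/ha/yr

126.5


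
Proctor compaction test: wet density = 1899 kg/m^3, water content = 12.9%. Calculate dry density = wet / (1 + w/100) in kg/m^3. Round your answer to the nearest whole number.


Step 1: Dry density = wet density / (1 + w/100)
Step 2: Dry density = 1899 / (1 + 12.9/100)
Step 3: Dry density = 1899 / 1.129
Step 4: Dry density = 1682 kg/m^3

1682


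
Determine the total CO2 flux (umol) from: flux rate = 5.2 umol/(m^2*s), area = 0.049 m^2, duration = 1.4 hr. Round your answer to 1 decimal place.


Step 1: Convert time to seconds: 1.4 hr * 3600 = 5040.0 s
Step 2: Total = flux * area * time_s
Step 3: Total = 5.2 * 0.049 * 5040.0
Step 4: Total = 1284.2 umol

1284.2


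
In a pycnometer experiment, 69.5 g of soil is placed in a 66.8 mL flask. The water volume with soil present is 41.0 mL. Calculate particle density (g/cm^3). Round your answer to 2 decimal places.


Step 1: Volume of solids = flask volume - water volume with soil
Step 2: V_solids = 66.8 - 41.0 = 25.8 mL
Step 3: Particle density = mass / V_solids = 69.5 / 25.8 = 2.69 g/cm^3

2.69


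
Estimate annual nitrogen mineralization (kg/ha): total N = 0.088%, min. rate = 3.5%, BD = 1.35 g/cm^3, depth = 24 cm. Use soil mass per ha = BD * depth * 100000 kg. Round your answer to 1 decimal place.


Step 1: Soil mass per ha = BD * depth * 100000 = 1.35 * 24 * 100000 = 3240000 kg
Step 2: Total N pool = soil mass * N%/100 = 3240000 * 0.088/100 = 2851.2 kg/ha
Step 3: N mineralized = N pool * rate%/100 = 2851.2 * 3.5/100 = 99.8 kg/ha/yr

99.8


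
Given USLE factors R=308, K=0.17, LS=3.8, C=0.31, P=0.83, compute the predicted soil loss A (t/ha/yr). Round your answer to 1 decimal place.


Step 1: A = R * K * LS * C * P
Step 2: R * K = 308 * 0.17 = 52.36
Step 3: (R*K) * LS = 52.36 * 3.8 = 198.968
Step 4: * C * P = 198.968 * 0.31 * 0.83 = 51.2
Step 5: A = 51.2 t/(ha*yr)

51.2


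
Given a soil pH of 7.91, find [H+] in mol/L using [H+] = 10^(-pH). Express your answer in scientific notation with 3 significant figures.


Step 1: [H+] = 10^(-pH)
Step 2: [H+] = 10^(-7.91)
Step 3: [H+] = 1.23e-08 mol/L

1.23e-08


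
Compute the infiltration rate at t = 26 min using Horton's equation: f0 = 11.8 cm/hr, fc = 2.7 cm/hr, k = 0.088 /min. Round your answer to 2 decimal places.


Step 1: f = fc + (f0 - fc) * exp(-k * t)
Step 2: exp(-0.088 * 26) = 0.101469
Step 3: f = 2.7 + (11.8 - 2.7) * 0.101469
Step 4: f = 2.7 + 9.1 * 0.101469
Step 5: f = 3.62 cm/hr

3.62


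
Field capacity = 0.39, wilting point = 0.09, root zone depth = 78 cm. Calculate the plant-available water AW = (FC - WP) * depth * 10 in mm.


Step 1: Available water = (FC - WP) * depth * 10
Step 2: AW = (0.39 - 0.09) * 78 * 10
Step 3: AW = 0.3 * 78 * 10
Step 4: AW = 234.0 mm

234.0


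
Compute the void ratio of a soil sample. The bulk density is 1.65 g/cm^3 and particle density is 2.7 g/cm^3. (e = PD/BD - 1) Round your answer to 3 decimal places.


Step 1: e = PD / BD - 1
Step 2: e = 2.7 / 1.65 - 1
Step 3: e = 1.63636 - 1
Step 4: e = 0.636

0.636


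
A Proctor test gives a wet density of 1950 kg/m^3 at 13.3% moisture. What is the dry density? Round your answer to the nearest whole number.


Step 1: Dry density = wet density / (1 + w/100)
Step 2: Dry density = 1950 / (1 + 13.3/100)
Step 3: Dry density = 1950 / 1.133
Step 4: Dry density = 1721 kg/m^3

1721


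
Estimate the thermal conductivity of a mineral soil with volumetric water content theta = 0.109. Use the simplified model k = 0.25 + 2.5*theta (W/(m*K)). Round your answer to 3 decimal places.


Step 1: k = 0.25 + 2.5 * theta
Step 2: k = 0.25 + 2.5 * 0.109
Step 3: k = 0.25 + 0.273
Step 4: k = 0.523 W/(m*K)

0.523


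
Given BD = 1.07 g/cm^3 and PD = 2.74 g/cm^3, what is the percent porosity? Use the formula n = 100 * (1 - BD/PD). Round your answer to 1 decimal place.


Step 1: Formula: n = 100 * (1 - BD / PD)
Step 2: n = 100 * (1 - 1.07 / 2.74)
Step 3: n = 100 * (1 - 0.39051)
Step 4: n = 60.9%

60.9


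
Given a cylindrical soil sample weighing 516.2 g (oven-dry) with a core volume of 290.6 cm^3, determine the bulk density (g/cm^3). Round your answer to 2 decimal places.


Step 1: Identify the formula: BD = dry mass / volume
Step 2: Substitute values: BD = 516.2 / 290.6
Step 3: BD = 1.78 g/cm^3

1.78


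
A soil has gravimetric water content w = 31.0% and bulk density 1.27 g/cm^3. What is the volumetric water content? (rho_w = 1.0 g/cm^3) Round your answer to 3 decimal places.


Step 1: theta = (w / 100) * BD / rho_w
Step 2: theta = (31.0 / 100) * 1.27 / 1.0
Step 3: theta = 0.31 * 1.27
Step 4: theta = 0.394

0.394


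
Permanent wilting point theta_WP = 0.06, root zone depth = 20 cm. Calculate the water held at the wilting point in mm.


Step 1: Water (mm) = theta_WP * depth * 10
Step 2: Water = 0.06 * 20 * 10
Step 3: Water = 12.0 mm

12.0


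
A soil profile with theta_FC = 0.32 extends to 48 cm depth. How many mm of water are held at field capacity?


Step 1: Water (mm) = theta_FC * depth (cm) * 10
Step 2: Water = 0.32 * 48 * 10
Step 3: Water = 153.6 mm

153.6


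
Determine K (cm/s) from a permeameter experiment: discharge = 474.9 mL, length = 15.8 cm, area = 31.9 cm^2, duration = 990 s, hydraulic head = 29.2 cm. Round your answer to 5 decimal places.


Step 1: K = Q * L / (A * t * h)
Step 2: Numerator = 474.9 * 15.8 = 7503.42
Step 3: Denominator = 31.9 * 990 * 29.2 = 922165.2
Step 4: K = 7503.42 / 922165.2 = 0.00814 cm/s

0.00814


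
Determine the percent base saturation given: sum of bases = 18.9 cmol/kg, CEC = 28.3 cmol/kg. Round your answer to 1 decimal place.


Step 1: BS = 100 * (sum of bases) / CEC
Step 2: BS = 100 * 18.9 / 28.3
Step 3: BS = 66.8%

66.8


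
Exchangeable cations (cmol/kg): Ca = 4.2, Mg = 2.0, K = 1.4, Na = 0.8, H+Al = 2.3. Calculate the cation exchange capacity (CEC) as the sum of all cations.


Step 1: CEC = Ca + Mg + K + Na + (H+Al)
Step 2: CEC = 4.2 + 2.0 + 1.4 + 0.8 + 2.3
Step 3: CEC = 10.7 cmol/kg

10.7


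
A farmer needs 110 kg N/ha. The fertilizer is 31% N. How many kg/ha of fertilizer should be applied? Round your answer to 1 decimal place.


Step 1: Fertilizer rate = target N / (N content / 100)
Step 2: Rate = 110 / (31 / 100)
Step 3: Rate = 110 / 0.31
Step 4: Rate = 354.8 kg/ha

354.8


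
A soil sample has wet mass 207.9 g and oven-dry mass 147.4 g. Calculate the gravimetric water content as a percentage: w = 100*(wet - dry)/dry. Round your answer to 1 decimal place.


Step 1: Water mass = wet - dry = 207.9 - 147.4 = 60.5 g
Step 2: w = 100 * water mass / dry mass
Step 3: w = 100 * 60.5 / 147.4 = 41.0%

41.0


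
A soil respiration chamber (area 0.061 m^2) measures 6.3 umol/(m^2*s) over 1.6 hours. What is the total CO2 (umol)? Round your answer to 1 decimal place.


Step 1: Convert time to seconds: 1.6 hr * 3600 = 5760.0 s
Step 2: Total = flux * area * time_s
Step 3: Total = 6.3 * 0.061 * 5760.0
Step 4: Total = 2213.6 umol

2213.6


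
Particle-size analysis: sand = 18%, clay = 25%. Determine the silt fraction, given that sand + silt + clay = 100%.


Step 1: sand + silt + clay = 100%
Step 2: silt = 100 - sand - clay
Step 3: silt = 100 - 18 - 25
Step 4: silt = 57%

57


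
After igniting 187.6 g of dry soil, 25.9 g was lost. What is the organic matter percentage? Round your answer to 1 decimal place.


Step 1: OM% = 100 * LOI / sample mass
Step 2: OM = 100 * 25.9 / 187.6
Step 3: OM = 13.8%

13.8


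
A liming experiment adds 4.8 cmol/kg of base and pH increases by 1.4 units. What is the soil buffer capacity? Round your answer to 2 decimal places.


Step 1: BC = change in base / change in pH
Step 2: BC = 4.8 / 1.4
Step 3: BC = 3.43 cmol/(kg*pH unit)

3.43


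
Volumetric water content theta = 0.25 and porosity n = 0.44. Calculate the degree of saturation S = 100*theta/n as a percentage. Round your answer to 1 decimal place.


Step 1: S = 100 * theta_v / n
Step 2: S = 100 * 0.25 / 0.44
Step 3: S = 56.8%

56.8


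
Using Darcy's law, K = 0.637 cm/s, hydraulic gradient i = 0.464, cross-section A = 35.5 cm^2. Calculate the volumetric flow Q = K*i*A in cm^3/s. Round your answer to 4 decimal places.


Step 1: Apply Darcy's law: Q = K * i * A
Step 2: Q = 0.637 * 0.464 * 35.5
Step 3: Q = 10.4927 cm^3/s

10.4927


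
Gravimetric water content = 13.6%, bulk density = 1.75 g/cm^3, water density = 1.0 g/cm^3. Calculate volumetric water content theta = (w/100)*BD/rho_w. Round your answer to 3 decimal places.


Step 1: theta = (w / 100) * BD / rho_w
Step 2: theta = (13.6 / 100) * 1.75 / 1.0
Step 3: theta = 0.136 * 1.75
Step 4: theta = 0.238

0.238


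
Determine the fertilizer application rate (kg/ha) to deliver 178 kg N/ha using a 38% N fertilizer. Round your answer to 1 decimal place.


Step 1: Fertilizer rate = target N / (N content / 100)
Step 2: Rate = 178 / (38 / 100)
Step 3: Rate = 178 / 0.38
Step 4: Rate = 468.4 kg/ha

468.4


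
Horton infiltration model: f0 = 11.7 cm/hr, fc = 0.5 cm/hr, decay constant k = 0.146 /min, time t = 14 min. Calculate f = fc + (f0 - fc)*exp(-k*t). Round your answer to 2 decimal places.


Step 1: f = fc + (f0 - fc) * exp(-k * t)
Step 2: exp(-0.146 * 14) = 0.12951
Step 3: f = 0.5 + (11.7 - 0.5) * 0.12951
Step 4: f = 0.5 + 11.2 * 0.12951
Step 5: f = 1.95 cm/hr

1.95


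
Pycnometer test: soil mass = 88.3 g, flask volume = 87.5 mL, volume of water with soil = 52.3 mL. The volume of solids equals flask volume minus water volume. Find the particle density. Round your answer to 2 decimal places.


Step 1: Volume of solids = flask volume - water volume with soil
Step 2: V_solids = 87.5 - 52.3 = 35.2 mL
Step 3: Particle density = mass / V_solids = 88.3 / 35.2 = 2.51 g/cm^3

2.51


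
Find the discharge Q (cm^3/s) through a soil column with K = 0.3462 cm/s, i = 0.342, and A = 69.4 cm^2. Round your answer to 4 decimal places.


Step 1: Apply Darcy's law: Q = K * i * A
Step 2: Q = 0.3462 * 0.342 * 69.4
Step 3: Q = 8.217 cm^3/s

8.217


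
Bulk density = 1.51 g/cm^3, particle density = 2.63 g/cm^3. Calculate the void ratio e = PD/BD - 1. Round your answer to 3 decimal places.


Step 1: e = PD / BD - 1
Step 2: e = 2.63 / 1.51 - 1
Step 3: e = 1.74172 - 1
Step 4: e = 0.742

0.742


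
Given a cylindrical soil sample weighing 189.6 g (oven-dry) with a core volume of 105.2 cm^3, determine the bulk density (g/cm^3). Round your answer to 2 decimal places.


Step 1: Identify the formula: BD = dry mass / volume
Step 2: Substitute values: BD = 189.6 / 105.2
Step 3: BD = 1.8 g/cm^3

1.8


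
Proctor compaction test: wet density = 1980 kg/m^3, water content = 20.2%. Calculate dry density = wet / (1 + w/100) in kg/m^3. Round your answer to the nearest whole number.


Step 1: Dry density = wet density / (1 + w/100)
Step 2: Dry density = 1980 / (1 + 20.2/100)
Step 3: Dry density = 1980 / 1.202
Step 4: Dry density = 1647 kg/m^3

1647


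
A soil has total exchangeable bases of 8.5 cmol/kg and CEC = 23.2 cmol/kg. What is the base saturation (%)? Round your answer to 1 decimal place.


Step 1: BS = 100 * (sum of bases) / CEC
Step 2: BS = 100 * 8.5 / 23.2
Step 3: BS = 36.6%

36.6


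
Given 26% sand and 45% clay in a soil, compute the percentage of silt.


Step 1: sand + silt + clay = 100%
Step 2: silt = 100 - sand - clay
Step 3: silt = 100 - 26 - 45
Step 4: silt = 29%

29


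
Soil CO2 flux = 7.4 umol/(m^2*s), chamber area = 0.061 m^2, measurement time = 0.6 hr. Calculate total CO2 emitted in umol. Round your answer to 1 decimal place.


Step 1: Convert time to seconds: 0.6 hr * 3600 = 2160.0 s
Step 2: Total = flux * area * time_s
Step 3: Total = 7.4 * 0.061 * 2160.0
Step 4: Total = 975.0 umol

975.0


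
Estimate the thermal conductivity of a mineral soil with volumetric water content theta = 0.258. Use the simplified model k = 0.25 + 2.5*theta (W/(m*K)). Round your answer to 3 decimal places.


Step 1: k = 0.25 + 2.5 * theta
Step 2: k = 0.25 + 2.5 * 0.258
Step 3: k = 0.25 + 0.645
Step 4: k = 0.895 W/(m*K)

0.895


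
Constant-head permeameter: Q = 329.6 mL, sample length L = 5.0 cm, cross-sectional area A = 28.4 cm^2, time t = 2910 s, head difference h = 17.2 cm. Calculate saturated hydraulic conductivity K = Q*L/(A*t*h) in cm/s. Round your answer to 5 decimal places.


Step 1: K = Q * L / (A * t * h)
Step 2: Numerator = 329.6 * 5.0 = 1648.0
Step 3: Denominator = 28.4 * 2910 * 17.2 = 1421476.8
Step 4: K = 1648.0 / 1421476.8 = 0.00116 cm/s

0.00116


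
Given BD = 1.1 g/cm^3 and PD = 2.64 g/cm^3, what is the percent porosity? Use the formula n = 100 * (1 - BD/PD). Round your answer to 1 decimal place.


Step 1: Formula: n = 100 * (1 - BD / PD)
Step 2: n = 100 * (1 - 1.1 / 2.64)
Step 3: n = 100 * (1 - 0.41667)
Step 4: n = 58.3%

58.3


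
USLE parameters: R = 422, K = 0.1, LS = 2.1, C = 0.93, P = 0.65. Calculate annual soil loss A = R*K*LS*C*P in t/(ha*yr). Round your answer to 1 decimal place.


Step 1: A = R * K * LS * C * P
Step 2: R * K = 422 * 0.1 = 42.2
Step 3: (R*K) * LS = 42.2 * 2.1 = 88.62
Step 4: * C * P = 88.62 * 0.93 * 0.65 = 53.6
Step 5: A = 53.6 t/(ha*yr)

53.6


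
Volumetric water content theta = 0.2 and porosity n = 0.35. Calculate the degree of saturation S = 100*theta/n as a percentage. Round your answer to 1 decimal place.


Step 1: S = 100 * theta_v / n
Step 2: S = 100 * 0.2 / 0.35
Step 3: S = 57.1%

57.1


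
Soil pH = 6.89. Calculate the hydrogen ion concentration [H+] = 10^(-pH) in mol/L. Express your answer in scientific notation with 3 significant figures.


Step 1: [H+] = 10^(-pH)
Step 2: [H+] = 10^(-6.89)
Step 3: [H+] = 1.29e-07 mol/L

1.29e-07


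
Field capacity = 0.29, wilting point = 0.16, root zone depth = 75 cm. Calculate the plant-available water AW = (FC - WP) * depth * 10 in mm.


Step 1: Available water = (FC - WP) * depth * 10
Step 2: AW = (0.29 - 0.16) * 75 * 10
Step 3: AW = 0.13 * 75 * 10
Step 4: AW = 97.5 mm

97.5


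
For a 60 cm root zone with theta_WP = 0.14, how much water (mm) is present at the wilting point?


Step 1: Water (mm) = theta_WP * depth * 10
Step 2: Water = 0.14 * 60 * 10
Step 3: Water = 84.0 mm

84.0


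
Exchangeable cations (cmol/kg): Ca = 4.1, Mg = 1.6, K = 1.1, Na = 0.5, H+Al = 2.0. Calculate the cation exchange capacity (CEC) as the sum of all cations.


Step 1: CEC = Ca + Mg + K + Na + (H+Al)
Step 2: CEC = 4.1 + 1.6 + 1.1 + 0.5 + 2.0
Step 3: CEC = 9.3 cmol/kg

9.3


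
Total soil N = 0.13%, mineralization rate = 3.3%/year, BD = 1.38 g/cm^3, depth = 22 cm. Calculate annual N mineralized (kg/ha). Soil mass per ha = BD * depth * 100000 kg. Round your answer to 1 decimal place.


Step 1: Soil mass per ha = BD * depth * 100000 = 1.38 * 22 * 100000 = 3036000 kg
Step 2: Total N pool = soil mass * N%/100 = 3036000 * 0.13/100 = 3946.8 kg/ha
Step 3: N mineralized = N pool * rate%/100 = 3946.8 * 3.3/100 = 130.2 kg/ha/yr

130.2


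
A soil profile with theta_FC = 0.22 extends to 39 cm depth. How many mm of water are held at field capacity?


Step 1: Water (mm) = theta_FC * depth (cm) * 10
Step 2: Water = 0.22 * 39 * 10
Step 3: Water = 85.8 mm

85.8


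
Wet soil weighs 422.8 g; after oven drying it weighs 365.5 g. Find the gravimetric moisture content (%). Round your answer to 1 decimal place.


Step 1: Water mass = wet - dry = 422.8 - 365.5 = 57.3 g
Step 2: w = 100 * water mass / dry mass
Step 3: w = 100 * 57.3 / 365.5 = 15.7%

15.7


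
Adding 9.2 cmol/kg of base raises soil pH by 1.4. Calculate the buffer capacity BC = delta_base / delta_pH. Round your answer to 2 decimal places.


Step 1: BC = change in base / change in pH
Step 2: BC = 9.2 / 1.4
Step 3: BC = 6.57 cmol/(kg*pH unit)

6.57


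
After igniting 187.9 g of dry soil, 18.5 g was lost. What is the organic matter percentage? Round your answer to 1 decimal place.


Step 1: OM% = 100 * LOI / sample mass
Step 2: OM = 100 * 18.5 / 187.9
Step 3: OM = 9.8%

9.8


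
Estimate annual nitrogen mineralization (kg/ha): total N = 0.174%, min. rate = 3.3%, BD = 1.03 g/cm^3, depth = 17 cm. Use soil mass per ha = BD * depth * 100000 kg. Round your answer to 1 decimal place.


Step 1: Soil mass per ha = BD * depth * 100000 = 1.03 * 17 * 100000 = 1751000 kg
Step 2: Total N pool = soil mass * N%/100 = 1751000 * 0.174/100 = 3046.74 kg/ha
Step 3: N mineralized = N pool * rate%/100 = 3046.74 * 3.3/100 = 100.5 kg/ha/yr

100.5


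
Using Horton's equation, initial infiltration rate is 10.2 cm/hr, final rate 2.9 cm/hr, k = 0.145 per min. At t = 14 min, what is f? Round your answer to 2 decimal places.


Step 1: f = fc + (f0 - fc) * exp(-k * t)
Step 2: exp(-0.145 * 14) = 0.131336
Step 3: f = 2.9 + (10.2 - 2.9) * 0.131336
Step 4: f = 2.9 + 7.3 * 0.131336
Step 5: f = 3.86 cm/hr

3.86


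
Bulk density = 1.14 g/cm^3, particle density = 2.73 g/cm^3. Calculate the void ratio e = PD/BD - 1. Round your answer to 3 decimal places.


Step 1: e = PD / BD - 1
Step 2: e = 2.73 / 1.14 - 1
Step 3: e = 2.39474 - 1
Step 4: e = 1.395

1.395


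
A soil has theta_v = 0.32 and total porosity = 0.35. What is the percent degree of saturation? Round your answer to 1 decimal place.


Step 1: S = 100 * theta_v / n
Step 2: S = 100 * 0.32 / 0.35
Step 3: S = 91.4%

91.4


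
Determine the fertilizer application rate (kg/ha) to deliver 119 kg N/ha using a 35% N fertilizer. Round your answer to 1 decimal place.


Step 1: Fertilizer rate = target N / (N content / 100)
Step 2: Rate = 119 / (35 / 100)
Step 3: Rate = 119 / 0.35
Step 4: Rate = 340.0 kg/ha

340.0


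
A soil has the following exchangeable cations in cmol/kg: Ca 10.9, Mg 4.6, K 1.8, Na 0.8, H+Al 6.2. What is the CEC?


Step 1: CEC = Ca + Mg + K + Na + (H+Al)
Step 2: CEC = 10.9 + 4.6 + 1.8 + 0.8 + 6.2
Step 3: CEC = 24.3 cmol/kg

24.3


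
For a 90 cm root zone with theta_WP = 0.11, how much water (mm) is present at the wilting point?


Step 1: Water (mm) = theta_WP * depth * 10
Step 2: Water = 0.11 * 90 * 10
Step 3: Water = 99.0 mm

99.0


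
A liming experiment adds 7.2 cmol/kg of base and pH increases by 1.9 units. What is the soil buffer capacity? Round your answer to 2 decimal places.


Step 1: BC = change in base / change in pH
Step 2: BC = 7.2 / 1.9
Step 3: BC = 3.79 cmol/(kg*pH unit)

3.79


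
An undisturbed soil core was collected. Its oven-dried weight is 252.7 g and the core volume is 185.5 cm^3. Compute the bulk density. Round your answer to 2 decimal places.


Step 1: Identify the formula: BD = dry mass / volume
Step 2: Substitute values: BD = 252.7 / 185.5
Step 3: BD = 1.36 g/cm^3

1.36


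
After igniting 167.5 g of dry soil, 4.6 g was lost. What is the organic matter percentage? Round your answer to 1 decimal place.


Step 1: OM% = 100 * LOI / sample mass
Step 2: OM = 100 * 4.6 / 167.5
Step 3: OM = 2.7%

2.7


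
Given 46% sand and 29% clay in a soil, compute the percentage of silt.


Step 1: sand + silt + clay = 100%
Step 2: silt = 100 - sand - clay
Step 3: silt = 100 - 46 - 29
Step 4: silt = 25%

25


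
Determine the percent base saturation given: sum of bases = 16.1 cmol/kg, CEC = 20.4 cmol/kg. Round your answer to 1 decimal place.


Step 1: BS = 100 * (sum of bases) / CEC
Step 2: BS = 100 * 16.1 / 20.4
Step 3: BS = 78.9%

78.9


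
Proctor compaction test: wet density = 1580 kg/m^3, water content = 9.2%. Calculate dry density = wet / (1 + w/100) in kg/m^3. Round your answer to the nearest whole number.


Step 1: Dry density = wet density / (1 + w/100)
Step 2: Dry density = 1580 / (1 + 9.2/100)
Step 3: Dry density = 1580 / 1.092
Step 4: Dry density = 1447 kg/m^3

1447


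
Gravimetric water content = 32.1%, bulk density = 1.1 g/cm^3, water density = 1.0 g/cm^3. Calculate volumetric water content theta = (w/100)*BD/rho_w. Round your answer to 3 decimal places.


Step 1: theta = (w / 100) * BD / rho_w
Step 2: theta = (32.1 / 100) * 1.1 / 1.0
Step 3: theta = 0.321 * 1.1
Step 4: theta = 0.353

0.353


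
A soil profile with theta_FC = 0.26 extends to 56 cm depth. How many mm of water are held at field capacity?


Step 1: Water (mm) = theta_FC * depth (cm) * 10
Step 2: Water = 0.26 * 56 * 10
Step 3: Water = 145.6 mm

145.6


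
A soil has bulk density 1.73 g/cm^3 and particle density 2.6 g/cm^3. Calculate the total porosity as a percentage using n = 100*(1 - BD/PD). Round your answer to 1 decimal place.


Step 1: Formula: n = 100 * (1 - BD / PD)
Step 2: n = 100 * (1 - 1.73 / 2.6)
Step 3: n = 100 * (1 - 0.66538)
Step 4: n = 33.5%

33.5


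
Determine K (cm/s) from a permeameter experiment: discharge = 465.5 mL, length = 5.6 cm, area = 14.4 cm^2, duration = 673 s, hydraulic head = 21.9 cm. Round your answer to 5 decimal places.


Step 1: K = Q * L / (A * t * h)
Step 2: Numerator = 465.5 * 5.6 = 2606.8
Step 3: Denominator = 14.4 * 673 * 21.9 = 212237.28
Step 4: K = 2606.8 / 212237.28 = 0.01228 cm/s

0.01228


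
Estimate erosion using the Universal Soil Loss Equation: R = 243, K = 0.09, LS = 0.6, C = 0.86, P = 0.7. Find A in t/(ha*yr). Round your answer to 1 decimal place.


Step 1: A = R * K * LS * C * P
Step 2: R * K = 243 * 0.09 = 21.87
Step 3: (R*K) * LS = 21.87 * 0.6 = 13.122
Step 4: * C * P = 13.122 * 0.86 * 0.7 = 7.9
Step 5: A = 7.9 t/(ha*yr)

7.9


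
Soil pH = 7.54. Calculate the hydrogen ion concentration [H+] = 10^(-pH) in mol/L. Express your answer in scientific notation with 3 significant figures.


Step 1: [H+] = 10^(-pH)
Step 2: [H+] = 10^(-7.54)
Step 3: [H+] = 2.88e-08 mol/L

2.88e-08


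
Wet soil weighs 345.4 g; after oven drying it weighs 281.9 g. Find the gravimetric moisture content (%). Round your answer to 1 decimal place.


Step 1: Water mass = wet - dry = 345.4 - 281.9 = 63.5 g
Step 2: w = 100 * water mass / dry mass
Step 3: w = 100 * 63.5 / 281.9 = 22.5%

22.5


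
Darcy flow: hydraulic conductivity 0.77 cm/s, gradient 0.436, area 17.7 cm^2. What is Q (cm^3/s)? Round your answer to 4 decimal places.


Step 1: Apply Darcy's law: Q = K * i * A
Step 2: Q = 0.77 * 0.436 * 17.7
Step 3: Q = 5.9422 cm^3/s

5.9422


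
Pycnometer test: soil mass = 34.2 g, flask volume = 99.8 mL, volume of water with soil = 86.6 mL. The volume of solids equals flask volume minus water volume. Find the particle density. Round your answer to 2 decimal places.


Step 1: Volume of solids = flask volume - water volume with soil
Step 2: V_solids = 99.8 - 86.6 = 13.2 mL
Step 3: Particle density = mass / V_solids = 34.2 / 13.2 = 2.59 g/cm^3

2.59


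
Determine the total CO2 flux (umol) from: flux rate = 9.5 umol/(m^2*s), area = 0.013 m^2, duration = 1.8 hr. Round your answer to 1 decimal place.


Step 1: Convert time to seconds: 1.8 hr * 3600 = 6480.0 s
Step 2: Total = flux * area * time_s
Step 3: Total = 9.5 * 0.013 * 6480.0
Step 4: Total = 800.3 umol

800.3


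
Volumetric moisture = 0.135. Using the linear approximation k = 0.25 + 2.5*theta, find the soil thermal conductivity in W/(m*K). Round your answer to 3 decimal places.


Step 1: k = 0.25 + 2.5 * theta
Step 2: k = 0.25 + 2.5 * 0.135
Step 3: k = 0.25 + 0.338
Step 4: k = 0.588 W/(m*K)

0.588


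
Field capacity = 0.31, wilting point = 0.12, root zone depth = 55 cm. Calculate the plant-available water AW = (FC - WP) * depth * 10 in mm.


Step 1: Available water = (FC - WP) * depth * 10
Step 2: AW = (0.31 - 0.12) * 55 * 10
Step 3: AW = 0.19 * 55 * 10
Step 4: AW = 104.5 mm

104.5


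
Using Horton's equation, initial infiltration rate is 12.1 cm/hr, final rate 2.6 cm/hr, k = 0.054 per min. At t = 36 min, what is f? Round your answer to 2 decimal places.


Step 1: f = fc + (f0 - fc) * exp(-k * t)
Step 2: exp(-0.054 * 36) = 0.14313
Step 3: f = 2.6 + (12.1 - 2.6) * 0.14313
Step 4: f = 2.6 + 9.5 * 0.14313
Step 5: f = 3.96 cm/hr

3.96


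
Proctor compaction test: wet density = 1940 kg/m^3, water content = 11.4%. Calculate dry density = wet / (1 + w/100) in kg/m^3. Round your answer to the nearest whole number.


Step 1: Dry density = wet density / (1 + w/100)
Step 2: Dry density = 1940 / (1 + 11.4/100)
Step 3: Dry density = 1940 / 1.114
Step 4: Dry density = 1741 kg/m^3

1741


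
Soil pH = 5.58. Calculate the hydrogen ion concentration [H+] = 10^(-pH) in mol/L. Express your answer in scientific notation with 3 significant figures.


Step 1: [H+] = 10^(-pH)
Step 2: [H+] = 10^(-5.58)
Step 3: [H+] = 2.63e-06 mol/L

2.63e-06


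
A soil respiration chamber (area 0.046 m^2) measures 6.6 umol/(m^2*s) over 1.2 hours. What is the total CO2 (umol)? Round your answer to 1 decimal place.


Step 1: Convert time to seconds: 1.2 hr * 3600 = 4320.0 s
Step 2: Total = flux * area * time_s
Step 3: Total = 6.6 * 0.046 * 4320.0
Step 4: Total = 1311.6 umol

1311.6


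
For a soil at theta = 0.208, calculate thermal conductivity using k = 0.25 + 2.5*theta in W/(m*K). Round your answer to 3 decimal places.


Step 1: k = 0.25 + 2.5 * theta
Step 2: k = 0.25 + 2.5 * 0.208
Step 3: k = 0.25 + 0.52
Step 4: k = 0.77 W/(m*K)

0.77


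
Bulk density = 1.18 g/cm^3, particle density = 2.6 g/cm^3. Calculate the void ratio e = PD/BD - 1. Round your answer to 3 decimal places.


Step 1: e = PD / BD - 1
Step 2: e = 2.6 / 1.18 - 1
Step 3: e = 2.20339 - 1
Step 4: e = 1.203

1.203


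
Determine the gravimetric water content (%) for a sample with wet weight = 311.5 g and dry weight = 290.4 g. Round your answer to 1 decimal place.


Step 1: Water mass = wet - dry = 311.5 - 290.4 = 21.1 g
Step 2: w = 100 * water mass / dry mass
Step 3: w = 100 * 21.1 / 290.4 = 7.3%

7.3


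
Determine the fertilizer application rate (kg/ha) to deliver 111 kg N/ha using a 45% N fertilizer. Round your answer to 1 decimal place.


Step 1: Fertilizer rate = target N / (N content / 100)
Step 2: Rate = 111 / (45 / 100)
Step 3: Rate = 111 / 0.45
Step 4: Rate = 246.7 kg/ha

246.7


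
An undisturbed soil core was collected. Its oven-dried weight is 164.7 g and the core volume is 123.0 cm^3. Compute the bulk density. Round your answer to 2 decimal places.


Step 1: Identify the formula: BD = dry mass / volume
Step 2: Substitute values: BD = 164.7 / 123.0
Step 3: BD = 1.34 g/cm^3

1.34


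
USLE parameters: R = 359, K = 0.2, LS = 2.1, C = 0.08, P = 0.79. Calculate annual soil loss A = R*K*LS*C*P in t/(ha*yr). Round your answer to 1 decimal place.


Step 1: A = R * K * LS * C * P
Step 2: R * K = 359 * 0.2 = 71.8
Step 3: (R*K) * LS = 71.8 * 2.1 = 150.78
Step 4: * C * P = 150.78 * 0.08 * 0.79 = 9.5
Step 5: A = 9.5 t/(ha*yr)

9.5


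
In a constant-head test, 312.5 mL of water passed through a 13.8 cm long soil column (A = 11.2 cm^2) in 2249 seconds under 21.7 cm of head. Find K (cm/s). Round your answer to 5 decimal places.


Step 1: K = Q * L / (A * t * h)
Step 2: Numerator = 312.5 * 13.8 = 4312.5
Step 3: Denominator = 11.2 * 2249 * 21.7 = 546596.96
Step 4: K = 4312.5 / 546596.96 = 0.00789 cm/s

0.00789


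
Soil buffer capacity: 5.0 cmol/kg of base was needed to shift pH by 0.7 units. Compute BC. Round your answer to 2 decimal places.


Step 1: BC = change in base / change in pH
Step 2: BC = 5.0 / 0.7
Step 3: BC = 7.14 cmol/(kg*pH unit)

7.14


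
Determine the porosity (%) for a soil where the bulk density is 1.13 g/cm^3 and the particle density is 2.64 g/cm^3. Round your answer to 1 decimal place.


Step 1: Formula: n = 100 * (1 - BD / PD)
Step 2: n = 100 * (1 - 1.13 / 2.64)
Step 3: n = 100 * (1 - 0.42803)
Step 4: n = 57.2%

57.2


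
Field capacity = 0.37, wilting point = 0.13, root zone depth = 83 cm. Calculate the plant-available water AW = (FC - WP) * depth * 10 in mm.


Step 1: Available water = (FC - WP) * depth * 10
Step 2: AW = (0.37 - 0.13) * 83 * 10
Step 3: AW = 0.24 * 83 * 10
Step 4: AW = 199.2 mm

199.2


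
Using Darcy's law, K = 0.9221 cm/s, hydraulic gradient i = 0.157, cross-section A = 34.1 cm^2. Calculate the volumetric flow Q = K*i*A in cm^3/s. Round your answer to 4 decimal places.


Step 1: Apply Darcy's law: Q = K * i * A
Step 2: Q = 0.9221 * 0.157 * 34.1
Step 3: Q = 4.9366 cm^3/s

4.9366


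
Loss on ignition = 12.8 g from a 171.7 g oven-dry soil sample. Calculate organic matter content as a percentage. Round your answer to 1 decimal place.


Step 1: OM% = 100 * LOI / sample mass
Step 2: OM = 100 * 12.8 / 171.7
Step 3: OM = 7.5%

7.5


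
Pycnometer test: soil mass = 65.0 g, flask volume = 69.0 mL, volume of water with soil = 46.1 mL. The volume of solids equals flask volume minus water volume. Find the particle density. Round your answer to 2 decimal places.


Step 1: Volume of solids = flask volume - water volume with soil
Step 2: V_solids = 69.0 - 46.1 = 22.9 mL
Step 3: Particle density = mass / V_solids = 65.0 / 22.9 = 2.84 g/cm^3

2.84


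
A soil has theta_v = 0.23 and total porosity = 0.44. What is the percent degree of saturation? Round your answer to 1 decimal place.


Step 1: S = 100 * theta_v / n
Step 2: S = 100 * 0.23 / 0.44
Step 3: S = 52.3%

52.3


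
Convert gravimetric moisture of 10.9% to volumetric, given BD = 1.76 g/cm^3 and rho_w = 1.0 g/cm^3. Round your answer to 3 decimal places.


Step 1: theta = (w / 100) * BD / rho_w
Step 2: theta = (10.9 / 100) * 1.76 / 1.0
Step 3: theta = 0.109 * 1.76
Step 4: theta = 0.192

0.192


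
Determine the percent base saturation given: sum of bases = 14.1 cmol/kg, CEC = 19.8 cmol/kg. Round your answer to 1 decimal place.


Step 1: BS = 100 * (sum of bases) / CEC
Step 2: BS = 100 * 14.1 / 19.8
Step 3: BS = 71.2%

71.2


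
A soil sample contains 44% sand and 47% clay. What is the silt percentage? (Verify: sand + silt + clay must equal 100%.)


Step 1: sand + silt + clay = 100%
Step 2: silt = 100 - sand - clay
Step 3: silt = 100 - 44 - 47
Step 4: silt = 9%

9


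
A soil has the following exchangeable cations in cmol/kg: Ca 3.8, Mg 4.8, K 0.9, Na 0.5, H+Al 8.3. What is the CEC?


Step 1: CEC = Ca + Mg + K + Na + (H+Al)
Step 2: CEC = 3.8 + 4.8 + 0.9 + 0.5 + 8.3
Step 3: CEC = 18.3 cmol/kg

18.3


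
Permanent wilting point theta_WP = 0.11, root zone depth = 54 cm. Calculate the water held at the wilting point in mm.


Step 1: Water (mm) = theta_WP * depth * 10
Step 2: Water = 0.11 * 54 * 10
Step 3: Water = 59.4 mm

59.4


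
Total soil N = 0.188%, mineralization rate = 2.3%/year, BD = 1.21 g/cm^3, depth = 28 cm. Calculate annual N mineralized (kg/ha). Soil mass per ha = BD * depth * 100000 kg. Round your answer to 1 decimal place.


Step 1: Soil mass per ha = BD * depth * 100000 = 1.21 * 28 * 100000 = 3388000 kg
Step 2: Total N pool = soil mass * N%/100 = 3388000 * 0.188/100 = 6369.44 kg/ha
Step 3: N mineralized = N pool * rate%/100 = 6369.44 * 2.3/100 = 146.5 kg/ha/yr

146.5


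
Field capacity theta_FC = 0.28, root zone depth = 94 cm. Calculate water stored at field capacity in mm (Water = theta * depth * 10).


Step 1: Water (mm) = theta_FC * depth (cm) * 10
Step 2: Water = 0.28 * 94 * 10
Step 3: Water = 263.2 mm

263.2


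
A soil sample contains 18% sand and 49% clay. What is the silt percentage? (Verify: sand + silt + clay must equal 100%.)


Step 1: sand + silt + clay = 100%
Step 2: silt = 100 - sand - clay
Step 3: silt = 100 - 18 - 49
Step 4: silt = 33%

33


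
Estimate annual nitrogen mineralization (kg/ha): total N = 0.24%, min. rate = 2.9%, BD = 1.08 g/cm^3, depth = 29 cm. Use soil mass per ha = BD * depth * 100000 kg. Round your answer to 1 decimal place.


Step 1: Soil mass per ha = BD * depth * 100000 = 1.08 * 29 * 100000 = 3132000 kg
Step 2: Total N pool = soil mass * N%/100 = 3132000 * 0.24/100 = 7516.8 kg/ha
Step 3: N mineralized = N pool * rate%/100 = 7516.8 * 2.9/100 = 218.0 kg/ha/yr

218.0


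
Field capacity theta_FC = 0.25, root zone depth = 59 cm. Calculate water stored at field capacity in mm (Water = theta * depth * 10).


Step 1: Water (mm) = theta_FC * depth (cm) * 10
Step 2: Water = 0.25 * 59 * 10
Step 3: Water = 147.5 mm

147.5


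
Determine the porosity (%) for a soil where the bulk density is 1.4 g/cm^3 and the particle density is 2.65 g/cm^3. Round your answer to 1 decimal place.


Step 1: Formula: n = 100 * (1 - BD / PD)
Step 2: n = 100 * (1 - 1.4 / 2.65)
Step 3: n = 100 * (1 - 0.5283)
Step 4: n = 47.2%

47.2


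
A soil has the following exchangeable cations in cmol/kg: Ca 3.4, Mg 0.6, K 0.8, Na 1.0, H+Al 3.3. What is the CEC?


Step 1: CEC = Ca + Mg + K + Na + (H+Al)
Step 2: CEC = 3.4 + 0.6 + 0.8 + 1.0 + 3.3
Step 3: CEC = 9.1 cmol/kg

9.1


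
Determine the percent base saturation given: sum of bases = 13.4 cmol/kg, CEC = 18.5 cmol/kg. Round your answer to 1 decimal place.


Step 1: BS = 100 * (sum of bases) / CEC
Step 2: BS = 100 * 13.4 / 18.5
Step 3: BS = 72.4%

72.4


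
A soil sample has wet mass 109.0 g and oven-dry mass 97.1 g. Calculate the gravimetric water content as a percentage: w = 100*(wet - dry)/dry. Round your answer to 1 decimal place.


Step 1: Water mass = wet - dry = 109.0 - 97.1 = 11.9 g
Step 2: w = 100 * water mass / dry mass
Step 3: w = 100 * 11.9 / 97.1 = 12.3%

12.3


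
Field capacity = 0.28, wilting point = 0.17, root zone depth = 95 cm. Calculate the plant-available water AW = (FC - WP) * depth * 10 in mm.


Step 1: Available water = (FC - WP) * depth * 10
Step 2: AW = (0.28 - 0.17) * 95 * 10
Step 3: AW = 0.11 * 95 * 10
Step 4: AW = 104.5 mm

104.5
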